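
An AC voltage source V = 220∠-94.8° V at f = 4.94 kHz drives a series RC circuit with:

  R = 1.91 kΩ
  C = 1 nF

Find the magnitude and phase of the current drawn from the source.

Step 1 — Angular frequency: ω = 2π·f = 2π·4940 = 3.104e+04 rad/s.
Step 2 — Component impedances:
  R: Z = R = 1910 Ω
  C: Z = 1/(jωC) = -j/(ω·C) = 0 - j3.222e+04 Ω
Step 3 — Series combination: Z_total = R + C = 1910 - j3.222e+04 Ω = 3.227e+04∠-86.6° Ω.
Step 4 — Source phasor: V = 220∠-94.8° V = -18.41 - j219.2 V.
Step 5 — Ohm's law: I = V / Z_total = (-18.41 - j219.2) / (1910 - j3.222e+04) = 0.006747 - j0.0009714 A.
Step 6 — Convert to polar: |I| = 0.006817 A, ∠I = -8.2°.

I = 0.006817∠-8.2° A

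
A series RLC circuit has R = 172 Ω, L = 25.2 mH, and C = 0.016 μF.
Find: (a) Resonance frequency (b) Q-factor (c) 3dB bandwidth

Step 1 — Resonance condition Im(Z)=0 gives ω₀ = 1/√(LC).
Step 2 — ω₀ = 1/√(0.0252·1.6e-08) = 4.98e+04 rad/s.
Step 3 — f₀ = ω₀/(2π) = 7926 Hz.
Step 4 — Series Q: Q = ω₀L/R = 4.98e+04·0.0252/172 = 7.296.
Step 5 — 3dB bandwidth: Δω = ω₀/Q = 6825 rad/s; BW = Δω/(2π) = 1086 Hz.

(a) f₀ = 7926 Hz  (b) Q = 7.296  (c) BW = 1086 Hz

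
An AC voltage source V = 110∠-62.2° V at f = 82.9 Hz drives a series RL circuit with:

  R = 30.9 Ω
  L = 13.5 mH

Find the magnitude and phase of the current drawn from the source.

Step 1 — Angular frequency: ω = 2π·f = 2π·82.9 = 520.9 rad/s.
Step 2 — Component impedances:
  R: Z = R = 30.9 Ω
  L: Z = jωL = j·520.9·0.0135 = 0 + j7.032 Ω
Step 3 — Series combination: Z_total = R + L = 30.9 + j7.032 Ω = 31.69∠12.8° Ω.
Step 4 — Source phasor: V = 110∠-62.2° V = 51.3 - j97.3 V.
Step 5 — Ohm's law: I = V / Z_total = (51.3 - j97.3) / (30.9 + j7.032) = 0.8972 - j3.353 A.
Step 6 — Convert to polar: |I| = 3.471 A, ∠I = -75.0°.

I = 3.471∠-75.0° A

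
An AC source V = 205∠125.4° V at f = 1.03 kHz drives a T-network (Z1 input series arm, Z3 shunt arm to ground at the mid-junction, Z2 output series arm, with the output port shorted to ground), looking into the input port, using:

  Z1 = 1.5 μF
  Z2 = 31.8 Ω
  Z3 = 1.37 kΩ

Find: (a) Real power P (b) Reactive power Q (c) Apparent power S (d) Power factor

Step 1 — Angular frequency: ω = 2π·f = 2π·1030 = 6472 rad/s.
Step 2 — Component impedances:
  Z1: Z = 1/(jωC) = -j/(ω·C) = 0 - j103 Ω
  Z2: Z = R = 31.8 Ω
  Z3: Z = R = 1370 Ω
Step 3 — With the output port shorted to ground, the output series arm Z2 runs from the junction to ground; the shunt arm Z3 also runs from the junction to ground. They appear in parallel: Z3 || Z2 = 31.08 Ω.
Step 4 — Series with input arm Z1: Z_in = Z1 + (Z3 || Z2) = 31.08 - j103 Ω = 107.6∠-73.2° Ω.
Step 5 — Source phasor: V = 205∠125.4° V = -118.8 + j167.1 V.
Step 6 — Current: I = V / Z = -1.806 - j0.6081 A = 1.905∠-161.4° A.
Step 7 — Complex power: S = V·I* = 112.8 - j373.9 VA.
Step 8 — Real power: P = Re(S) = 112.8 W.
Step 9 — Reactive power: Q = Im(S) = -373.9 VAR.
Step 10 — Apparent power: |S| = 390.6 VA.
Step 11 — Power factor: PF = P/|S| = 0.2888 (leading).

(a) P = 112.8 W  (b) Q = -373.9 VAR  (c) S = 390.6 VA  (d) PF = 0.2888 (leading)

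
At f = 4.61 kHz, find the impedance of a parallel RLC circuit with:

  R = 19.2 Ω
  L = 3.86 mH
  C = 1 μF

Step 1 — Angular frequency: ω = 2π·f = 2π·4610 = 2.897e+04 rad/s.
Step 2 — Component impedances:
  R: Z = R = 19.2 Ω
  L: Z = jωL = j·2.897e+04·0.00386 = 0 + j111.8 Ω
  C: Z = 1/(jωC) = -j/(ω·C) = 0 - j34.52 Ω
Step 3 — Parallel combination: 1/Z_total = 1/R + 1/L + 1/C; Z_total = 16.73 - j6.43 Ω = 17.92∠-21.0° Ω.

Z = 16.73 - j6.43 Ω = 17.92∠-21.0° Ω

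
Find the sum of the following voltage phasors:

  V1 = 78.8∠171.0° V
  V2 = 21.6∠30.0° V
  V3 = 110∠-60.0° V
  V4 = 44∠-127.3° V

Step 1 — Convert each phasor to rectangular form:
  V1 = 78.8·(cos(171.0°) + j·sin(171.0°)) = -77.83 + j12.33 V
  V2 = 21.6·(cos(30.0°) + j·sin(30.0°)) = 18.71 + j10.8 V
  V3 = 110·(cos(-60.0°) + j·sin(-60.0°)) = 55 - j95.26 V
  V4 = 44·(cos(-127.3°) + j·sin(-127.3°)) = -26.66 - j35 V
Step 2 — Sum components: V_total = -30.79 - j107.1 V.
Step 3 — Convert to polar: |V_total| = 111.5 V, ∠V_total = -106.0°.

V_total = 111.5∠-106.0° V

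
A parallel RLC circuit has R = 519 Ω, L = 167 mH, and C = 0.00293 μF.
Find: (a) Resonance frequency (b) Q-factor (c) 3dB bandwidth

Step 1 — Resonance: ω₀ = 1/√(LC) = 1/√(0.167·2.93e-09) = 4.521e+04 rad/s.
Step 2 — f₀ = ω₀/(2π) = 7195 Hz.
Step 3 — Parallel Q: Q = R/(ω₀L) = 519/(4.521e+04·0.167) = 0.06875.
Step 4 — Bandwidth: Δω = ω₀/Q = 6.576e+05 rad/s; BW = Δω/(2π) = 1.047e+05 Hz.

(a) f₀ = 7195 Hz  (b) Q = 0.06875  (c) BW = 1.047e+05 Hz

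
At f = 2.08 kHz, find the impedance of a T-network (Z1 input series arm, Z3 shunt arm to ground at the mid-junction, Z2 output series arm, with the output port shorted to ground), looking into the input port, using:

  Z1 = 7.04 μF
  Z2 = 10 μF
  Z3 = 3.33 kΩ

Step 1 — Angular frequency: ω = 2π·f = 2π·2080 = 1.307e+04 rad/s.
Step 2 — Component impedances:
  Z1: Z = 1/(jωC) = -j/(ω·C) = 0 - j10.87 Ω
  Z2: Z = 1/(jωC) = -j/(ω·C) = 0 - j7.652 Ω
  Z3: Z = R = 3330 Ω
Step 3 — With the output port shorted to ground, the output series arm Z2 runs from the junction to ground; the shunt arm Z3 also runs from the junction to ground. They appear in parallel: Z3 || Z2 = 0.01758 - j7.652 Ω.
Step 4 — Series with input arm Z1: Z_in = Z1 + (Z3 || Z2) = 0.01758 - j18.52 Ω = 18.52∠-89.9° Ω.

Z = 0.01758 - j18.52 Ω = 18.52∠-89.9° Ω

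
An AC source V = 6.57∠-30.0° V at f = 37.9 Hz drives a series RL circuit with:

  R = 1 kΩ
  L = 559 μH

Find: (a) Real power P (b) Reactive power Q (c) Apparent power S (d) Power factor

Step 1 — Angular frequency: ω = 2π·f = 2π·37.9 = 238.1 rad/s.
Step 2 — Component impedances:
  R: Z = R = 1000 Ω
  L: Z = jωL = j·238.1·0.000559 = 0 + j0.1331 Ω
Step 3 — Series combination: Z_total = R + L = 1000 + j0.1331 Ω = 1000∠0.0° Ω.
Step 4 — Source phasor: V = 6.57∠-30.0° V = 5.69 - j3.285 V.
Step 5 — Current: I = V / Z = 0.005689 - j0.003286 A = 0.00657∠-30.0° A.
Step 6 — Complex power: S = V·I* = 0.04316 + j5.746e-06 VA.
Step 7 — Real power: P = Re(S) = 0.04316 W.
Step 8 — Reactive power: Q = Im(S) = 5.746e-06 VAR.
Step 9 — Apparent power: |S| = 0.04316 VA.
Step 10 — Power factor: PF = P/|S| = 1 (lagging).

(a) P = 0.04316 W  (b) Q = 5.746e-06 VAR  (c) S = 0.04316 VA  (d) PF = 1 (lagging)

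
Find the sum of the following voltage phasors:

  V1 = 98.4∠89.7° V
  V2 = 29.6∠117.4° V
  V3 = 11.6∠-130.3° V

Step 1 — Convert each phasor to rectangular form:
  V1 = 98.4·(cos(89.7°) + j·sin(89.7°)) = 0.5152 + j98.4 V
  V2 = 29.6·(cos(117.4°) + j·sin(117.4°)) = -13.62 + j26.28 V
  V3 = 11.6·(cos(-130.3°) + j·sin(-130.3°)) = -7.503 - j8.847 V
Step 2 — Sum components: V_total = -20.61 + j115.8 V.
Step 3 — Convert to polar: |V_total| = 117.7 V, ∠V_total = 100.1°.

V_total = 117.7∠100.1° V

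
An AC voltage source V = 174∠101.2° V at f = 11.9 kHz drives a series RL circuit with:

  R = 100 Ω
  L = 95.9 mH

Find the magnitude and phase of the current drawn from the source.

Step 1 — Angular frequency: ω = 2π·f = 2π·1.19e+04 = 7.477e+04 rad/s.
Step 2 — Component impedances:
  R: Z = R = 100 Ω
  L: Z = jωL = j·7.477e+04·0.0959 = 0 + j7170 Ω
Step 3 — Series combination: Z_total = R + L = 100 + j7170 Ω = 7171∠89.2° Ω.
Step 4 — Source phasor: V = 174∠101.2° V = -33.8 + j170.7 V.
Step 5 — Ohm's law: I = V / Z_total = (-33.8 + j170.7) / (100 + j7170) = 0.02373 + j0.005044 A.
Step 6 — Convert to polar: |I| = 0.02426 A, ∠I = 12.0°.

I = 0.02426∠12.0° A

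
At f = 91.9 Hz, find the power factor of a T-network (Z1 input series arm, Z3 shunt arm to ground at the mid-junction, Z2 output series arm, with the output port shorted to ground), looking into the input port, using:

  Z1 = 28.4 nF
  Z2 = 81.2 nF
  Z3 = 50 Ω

Step 1 — Angular frequency: ω = 2π·f = 2π·91.9 = 577.4 rad/s.
Step 2 — Component impedances:
  Z1: Z = 1/(jωC) = -j/(ω·C) = 0 - j6.098e+04 Ω
  Z2: Z = 1/(jωC) = -j/(ω·C) = 0 - j2.133e+04 Ω
  Z3: Z = R = 50 Ω
Step 3 — With the output port shorted to ground, the output series arm Z2 runs from the junction to ground; the shunt arm Z3 also runs from the junction to ground. They appear in parallel: Z3 || Z2 = 50 - j0.1172 Ω.
Step 4 — Series with input arm Z1: Z_in = Z1 + (Z3 || Z2) = 50 - j6.098e+04 Ω = 6.098e+04∠-90.0° Ω.
Step 5 — Power factor: PF = cos(φ) = Re(Z)/|Z| = 50/6.098e+04 = 0.0008199.
Step 6 — Type: Im(Z) = -6.098e+04 ⇒ leading (phase φ = -90.0°).

PF = 0.0008199 (leading, φ = -90.0°)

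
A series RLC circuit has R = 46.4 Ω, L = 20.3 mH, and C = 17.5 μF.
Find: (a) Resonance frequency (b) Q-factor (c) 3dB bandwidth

Step 1 — Resonance: ω₀ = 1/√(LC) = 1/√(0.0203·1.75e-05) = 1678 rad/s.
Step 2 — f₀ = ω₀/(2π) = 267 Hz.
Step 3 — Series Q: Q = ω₀L/R = 1678·0.0203/46.4 = 0.734.
Step 4 — Bandwidth: Δω = ω₀/Q = 2286 rad/s; BW = Δω/(2π) = 363.8 Hz.

(a) f₀ = 267 Hz  (b) Q = 0.734  (c) BW = 363.8 Hz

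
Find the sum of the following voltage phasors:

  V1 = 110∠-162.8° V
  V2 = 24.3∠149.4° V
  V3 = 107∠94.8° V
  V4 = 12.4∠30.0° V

Step 1 — Convert each phasor to rectangular form:
  V1 = 110·(cos(-162.8°) + j·sin(-162.8°)) = -105.1 - j32.53 V
  V2 = 24.3·(cos(149.4°) + j·sin(149.4°)) = -20.92 + j12.37 V
  V3 = 107·(cos(94.8°) + j·sin(94.8°)) = -8.954 + j106.6 V
  V4 = 12.4·(cos(30.0°) + j·sin(30.0°)) = 10.74 + j6.2 V
Step 2 — Sum components: V_total = -124.2 + j92.67 V.
Step 3 — Convert to polar: |V_total| = 155 V, ∠V_total = 143.3°.

V_total = 155∠143.3° V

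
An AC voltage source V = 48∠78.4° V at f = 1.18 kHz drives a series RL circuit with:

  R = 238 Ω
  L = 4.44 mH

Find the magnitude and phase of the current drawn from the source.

Step 1 — Angular frequency: ω = 2π·f = 2π·1180 = 7414 rad/s.
Step 2 — Component impedances:
  R: Z = R = 238 Ω
  L: Z = jωL = j·7414·0.00444 = 0 + j32.92 Ω
Step 3 — Series combination: Z_total = R + L = 238 + j32.92 Ω = 240.3∠7.9° Ω.
Step 4 — Source phasor: V = 48∠78.4° V = 9.652 + j47.02 V.
Step 5 — Ohm's law: I = V / Z_total = (9.652 + j47.02) / (238 + j32.92) = 0.0666 + j0.1883 A.
Step 6 — Convert to polar: |I| = 0.1998 A, ∠I = 70.5°.

I = 0.1998∠70.5° A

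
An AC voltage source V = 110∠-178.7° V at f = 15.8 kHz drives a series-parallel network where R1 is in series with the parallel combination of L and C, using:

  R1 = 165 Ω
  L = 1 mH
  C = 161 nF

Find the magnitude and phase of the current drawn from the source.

Step 1 — Angular frequency: ω = 2π·f = 2π·1.58e+04 = 9.927e+04 rad/s.
Step 2 — Component impedances:
  R1: Z = R = 165 Ω
  L: Z = jωL = j·9.927e+04·0.001 = 0 + j99.27 Ω
  C: Z = 1/(jωC) = -j/(ω·C) = 0 - j62.57 Ω
Step 3 — Parallel branch: L || C = 1/(1/L + 1/C) = 0 - j169.2 Ω.
Step 4 — Series with R1: Z_total = R1 + (L || C) = 165 - j169.2 Ω = 236.3∠-45.7° Ω.
Step 5 — Source phasor: V = 110∠-178.7° V = -110 - j2.496 V.
Step 6 — Ohm's law: I = V / Z_total = (-110 - j2.496) / (165 - j169.2) = -0.3173 - j0.3405 A.
Step 7 — Convert to polar: |I| = 0.4654 A, ∠I = -133.0°.

I = 0.4654∠-133.0° A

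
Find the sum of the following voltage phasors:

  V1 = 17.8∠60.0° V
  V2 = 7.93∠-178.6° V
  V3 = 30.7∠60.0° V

Step 1 — Convert each phasor to rectangular form:
  V1 = 17.8·(cos(60.0°) + j·sin(60.0°)) = 8.9 + j15.42 V
  V2 = 7.93·(cos(-178.6°) + j·sin(-178.6°)) = -7.928 - j0.1937 V
  V3 = 30.7·(cos(60.0°) + j·sin(60.0°)) = 15.35 + j26.59 V
Step 2 — Sum components: V_total = 16.32 + j41.81 V.
Step 3 — Convert to polar: |V_total| = 44.88 V, ∠V_total = 68.7°.

V_total = 44.88∠68.7° V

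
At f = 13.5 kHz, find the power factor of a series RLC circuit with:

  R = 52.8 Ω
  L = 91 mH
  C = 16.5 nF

Step 1 — Angular frequency: ω = 2π·f = 2π·1.35e+04 = 8.482e+04 rad/s.
Step 2 — Component impedances:
  R: Z = R = 52.8 Ω
  L: Z = jωL = j·8.482e+04·0.091 = 0 + j7719 Ω
  C: Z = 1/(jωC) = -j/(ω·C) = 0 - j714.5 Ω
Step 3 — Series combination: Z_total = R + L + C = 52.8 + j7004 Ω = 7005∠89.6° Ω.
Step 4 — Power factor: PF = cos(φ) = Re(Z)/|Z| = 52.8/7004.6 = 0.007538.
Step 5 — Type: Im(Z) = 7004 ⇒ lagging (phase φ = 89.6°).

PF = 0.007538 (lagging, φ = 89.6°)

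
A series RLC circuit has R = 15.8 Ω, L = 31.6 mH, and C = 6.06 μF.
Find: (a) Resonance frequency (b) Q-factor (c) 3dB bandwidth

Step 1 — Resonance: ω₀ = 1/√(LC) = 1/√(0.0316·6.06e-06) = 2285 rad/s.
Step 2 — f₀ = ω₀/(2π) = 363.7 Hz.
Step 3 — Series Q: Q = ω₀L/R = 2285·0.0316/15.8 = 4.57.
Step 4 — Bandwidth: Δω = ω₀/Q = 500 rad/s; BW = Δω/(2π) = 79.58 Hz.

(a) f₀ = 363.7 Hz  (b) Q = 4.57  (c) BW = 79.58 Hz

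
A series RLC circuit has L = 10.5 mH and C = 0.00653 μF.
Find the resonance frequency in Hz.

Step 1 — Resonance condition Im(Z)=0 gives ω₀ = 1/√(LC).
Step 2 — ω₀ = 1/√(0.0105·6.53e-09) = 1.208e+05 rad/s.
Step 3 — f₀ = ω₀/(2π) = 1.922e+04 Hz.

f₀ = 1.922e+04 Hz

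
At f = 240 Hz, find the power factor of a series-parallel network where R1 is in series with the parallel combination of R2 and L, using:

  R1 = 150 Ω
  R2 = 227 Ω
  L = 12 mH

Step 1 — Angular frequency: ω = 2π·f = 2π·240 = 1508 rad/s.
Step 2 — Component impedances:
  R1: Z = R = 150 Ω
  R2: Z = R = 227 Ω
  L: Z = jωL = j·1508·0.012 = 0 + j18.1 Ω
Step 3 — Parallel branch: R2 || L = 1/(1/R2 + 1/L) = 1.433 + j17.98 Ω.
Step 4 — Series with R1: Z_total = R1 + (R2 || L) = 151.4 + j17.98 Ω = 152.5∠6.8° Ω.
Step 5 — Power factor: PF = cos(φ) = Re(Z)/|Z| = 151.43/152.5 = 0.993.
Step 6 — Type: Im(Z) = 17.98 ⇒ lagging (phase φ = 6.8°).

PF = 0.993 (lagging, φ = 6.8°)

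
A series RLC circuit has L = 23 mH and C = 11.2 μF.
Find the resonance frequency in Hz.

Step 1 — Resonance condition Im(Z)=0 gives ω₀ = 1/√(LC).
Step 2 — ω₀ = 1/√(0.023·1.12e-05) = 1970 rad/s.
Step 3 — f₀ = ω₀/(2π) = 313.6 Hz.

f₀ = 313.6 Hz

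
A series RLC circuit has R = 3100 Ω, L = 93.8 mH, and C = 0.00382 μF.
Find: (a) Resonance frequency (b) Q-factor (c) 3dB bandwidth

Step 1 — Resonance condition Im(Z)=0 gives ω₀ = 1/√(LC).
Step 2 — ω₀ = 1/√(0.0938·3.82e-09) = 5.283e+04 rad/s.
Step 3 — f₀ = ω₀/(2π) = 8408 Hz.
Step 4 — Series Q: Q = ω₀L/R = 5.283e+04·0.0938/3100 = 1.598.
Step 5 — 3dB bandwidth: Δω = ω₀/Q = 3.305e+04 rad/s; BW = Δω/(2π) = 5260 Hz.

(a) f₀ = 8408 Hz  (b) Q = 1.598  (c) BW = 5260 Hz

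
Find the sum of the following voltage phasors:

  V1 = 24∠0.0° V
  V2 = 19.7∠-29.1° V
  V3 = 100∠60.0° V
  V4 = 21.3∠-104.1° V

Step 1 — Convert each phasor to rectangular form:
  V1 = 24·(cos(0.0°) + j·sin(0.0°)) = 24 V
  V2 = 19.7·(cos(-29.1°) + j·sin(-29.1°)) = 17.21 - j9.581 V
  V3 = 100·(cos(60.0°) + j·sin(60.0°)) = 50 + j86.6 V
  V4 = 21.3·(cos(-104.1°) + j·sin(-104.1°)) = -5.189 - j20.66 V
Step 2 — Sum components: V_total = 86.02 + j56.36 V.
Step 3 — Convert to polar: |V_total| = 102.8 V, ∠V_total = 33.2°.

V_total = 102.8∠33.2° V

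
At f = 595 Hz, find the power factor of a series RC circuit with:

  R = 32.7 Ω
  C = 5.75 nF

Step 1 — Angular frequency: ω = 2π·f = 2π·595 = 3738 rad/s.
Step 2 — Component impedances:
  R: Z = R = 32.7 Ω
  C: Z = 1/(jωC) = -j/(ω·C) = 0 - j4.652e+04 Ω
Step 3 — Series combination: Z_total = R + C = 32.7 - j4.652e+04 Ω = 4.652e+04∠-90.0° Ω.
Step 4 — Power factor: PF = cos(φ) = Re(Z)/|Z| = 32.7/4.652e+04 = 0.0007029.
Step 5 — Type: Im(Z) = -4.652e+04 ⇒ leading (phase φ = -90.0°).

PF = 0.0007029 (leading, φ = -90.0°)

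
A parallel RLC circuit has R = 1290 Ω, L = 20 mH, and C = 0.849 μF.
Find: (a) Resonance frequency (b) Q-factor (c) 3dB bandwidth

Step 1 — Resonance: ω₀ = 1/√(LC) = 1/√(0.02·8.49e-07) = 7674 rad/s.
Step 2 — f₀ = ω₀/(2π) = 1221 Hz.
Step 3 — Parallel Q: Q = R/(ω₀L) = 1290/(7674·0.02) = 8.405.
Step 4 — Bandwidth: Δω = ω₀/Q = 913.1 rad/s; BW = Δω/(2π) = 145.3 Hz.

(a) f₀ = 1221 Hz  (b) Q = 8.405  (c) BW = 145.3 Hz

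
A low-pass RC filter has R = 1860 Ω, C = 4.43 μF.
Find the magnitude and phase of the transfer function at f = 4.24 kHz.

Step 1 — Angular frequency: ω = 2π·4240 = 2.664e+04 rad/s.
Step 2 — Transfer function: H(jω) = 1/(1 + jωRC).
Step 3 — Denominator: 1 + jωRC = 1 + j·2.664e+04·1860·4.43e-06 = 1 + j219.5.
Step 4 — H = 2.075e-05 - j0.004555.
Step 5 — Magnitude: |H| = 0.004555 (-46.8 dB); phase: φ = -89.7°.

|H| = 0.004555 (-46.8 dB), φ = -89.7°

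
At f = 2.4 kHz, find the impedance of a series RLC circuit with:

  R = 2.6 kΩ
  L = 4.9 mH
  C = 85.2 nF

Step 1 — Angular frequency: ω = 2π·f = 2π·2400 = 1.508e+04 rad/s.
Step 2 — Component impedances:
  R: Z = R = 2600 Ω
  L: Z = jωL = j·1.508e+04·0.0049 = 0 + j73.89 Ω
  C: Z = 1/(jωC) = -j/(ω·C) = 0 - j778.3 Ω
Step 3 — Series combination: Z_total = R + L + C = 2600 - j704.4 Ω = 2694∠-15.2° Ω.

Z = 2600 - j704.4 Ω = 2694∠-15.2° Ω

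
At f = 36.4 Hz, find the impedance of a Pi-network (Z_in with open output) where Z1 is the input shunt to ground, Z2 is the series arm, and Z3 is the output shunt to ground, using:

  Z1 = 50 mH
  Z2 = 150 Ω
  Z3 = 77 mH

Step 1 — Angular frequency: ω = 2π·f = 2π·36.4 = 228.7 rad/s.
Step 2 — Component impedances:
  Z1: Z = jωL = j·228.7·0.05 = 0 + j11.44 Ω
  Z2: Z = R = 150 Ω
  Z3: Z = jωL = j·228.7·0.077 = 0 + j17.61 Ω
Step 3 — With open output, the series arm Z2 and the output shunt Z3 appear in series to ground: Z2 + Z3 = 150 + j17.61 Ω.
Step 4 — Parallel with input shunt Z1: Z_in = Z1 || (Z2 + Z3) = 0.8403 + j11.27 Ω = 11.3∠85.7° Ω.

Z = 0.8403 + j11.27 Ω = 11.3∠85.7° Ω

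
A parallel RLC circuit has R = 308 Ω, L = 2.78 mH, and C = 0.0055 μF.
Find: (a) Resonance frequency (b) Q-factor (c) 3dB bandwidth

Step 1 — Resonance: ω₀ = 1/√(LC) = 1/√(0.00278·5.5e-09) = 2.557e+05 rad/s.
Step 2 — f₀ = ω₀/(2π) = 4.07e+04 Hz.
Step 3 — Parallel Q: Q = R/(ω₀L) = 308/(2.557e+05·0.00278) = 0.4332.
Step 4 — Bandwidth: Δω = ω₀/Q = 5.903e+05 rad/s; BW = Δω/(2π) = 9.395e+04 Hz.

(a) f₀ = 4.07e+04 Hz  (b) Q = 0.4332  (c) BW = 9.395e+04 Hz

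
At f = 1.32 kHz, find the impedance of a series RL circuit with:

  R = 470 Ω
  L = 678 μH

Step 1 — Angular frequency: ω = 2π·f = 2π·1320 = 8294 rad/s.
Step 2 — Component impedances:
  R: Z = R = 470 Ω
  L: Z = jωL = j·8294·0.000678 = 0 + j5.623 Ω
Step 3 — Series combination: Z_total = R + L = 470 + j5.623 Ω = 470∠0.7° Ω.

Z = 470 + j5.623 Ω = 470∠0.7° Ω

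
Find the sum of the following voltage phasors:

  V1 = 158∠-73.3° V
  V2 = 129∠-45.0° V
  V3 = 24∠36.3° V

Step 1 — Convert each phasor to rectangular form:
  V1 = 158·(cos(-73.3°) + j·sin(-73.3°)) = 45.4 - j151.3 V
  V2 = 129·(cos(-45.0°) + j·sin(-45.0°)) = 91.22 - j91.22 V
  V3 = 24·(cos(36.3°) + j·sin(36.3°)) = 19.34 + j14.21 V
Step 2 — Sum components: V_total = 156 - j228.3 V.
Step 3 — Convert to polar: |V_total| = 276.5 V, ∠V_total = -55.7°.

V_total = 276.5∠-55.7° V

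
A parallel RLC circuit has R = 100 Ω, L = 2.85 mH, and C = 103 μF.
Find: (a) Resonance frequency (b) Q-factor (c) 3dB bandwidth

Step 1 — Resonance: ω₀ = 1/√(LC) = 1/√(0.00285·0.000103) = 1846 rad/s.
Step 2 — f₀ = ω₀/(2π) = 293.8 Hz.
Step 3 — Parallel Q: Q = R/(ω₀L) = 100/(1846·0.00285) = 19.01.
Step 4 — Bandwidth: Δω = ω₀/Q = 97.09 rad/s; BW = Δω/(2π) = 15.45 Hz.

(a) f₀ = 293.8 Hz  (b) Q = 19.01  (c) BW = 15.45 Hz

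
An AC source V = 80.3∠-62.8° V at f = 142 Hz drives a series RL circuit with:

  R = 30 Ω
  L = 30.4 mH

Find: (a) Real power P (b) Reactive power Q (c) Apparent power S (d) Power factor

Step 1 — Angular frequency: ω = 2π·f = 2π·142 = 892.2 rad/s.
Step 2 — Component impedances:
  R: Z = R = 30 Ω
  L: Z = jωL = j·892.2·0.0304 = 0 + j27.12 Ω
Step 3 — Series combination: Z_total = R + L = 30 + j27.12 Ω = 40.44∠42.1° Ω.
Step 4 — Source phasor: V = 80.3∠-62.8° V = 36.7 - j71.42 V.
Step 5 — Current: I = V / Z = -0.5111 - j1.919 A = 1.985∠-104.9° A.
Step 6 — Complex power: S = V·I* = 118.3 + j106.9 VA.
Step 7 — Real power: P = Re(S) = 118.3 W.
Step 8 — Reactive power: Q = Im(S) = 106.9 VAR.
Step 9 — Apparent power: |S| = 159.4 VA.
Step 10 — Power factor: PF = P/|S| = 0.7418 (lagging).

(a) P = 118.3 W  (b) Q = 106.9 VAR  (c) S = 159.4 VA  (d) PF = 0.7418 (lagging)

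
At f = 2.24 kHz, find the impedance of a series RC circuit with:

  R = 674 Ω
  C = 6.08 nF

Step 1 — Angular frequency: ω = 2π·f = 2π·2240 = 1.407e+04 rad/s.
Step 2 — Component impedances:
  R: Z = R = 674 Ω
  C: Z = 1/(jωC) = -j/(ω·C) = 0 - j1.169e+04 Ω
Step 3 — Series combination: Z_total = R + C = 674 - j1.169e+04 Ω = 1.171e+04∠-86.7° Ω.

Z = 674 - j1.169e+04 Ω = 1.171e+04∠-86.7° Ω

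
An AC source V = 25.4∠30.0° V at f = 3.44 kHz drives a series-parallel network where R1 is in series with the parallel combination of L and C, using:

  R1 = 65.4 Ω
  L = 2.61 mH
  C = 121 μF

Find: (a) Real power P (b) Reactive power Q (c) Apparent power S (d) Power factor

Step 1 — Angular frequency: ω = 2π·f = 2π·3440 = 2.161e+04 rad/s.
Step 2 — Component impedances:
  R1: Z = R = 65.4 Ω
  L: Z = jωL = j·2.161e+04·0.00261 = 0 + j56.41 Ω
  C: Z = 1/(jωC) = -j/(ω·C) = 0 - j0.3824 Ω
Step 3 — Parallel branch: L || C = 1/(1/L + 1/C) = 0 - j0.385 Ω.
Step 4 — Series with R1: Z_total = R1 + (L || C) = 65.4 - j0.385 Ω = 65.4∠-0.3° Ω.
Step 5 — Source phasor: V = 25.4∠30.0° V = 22 + j12.7 V.
Step 6 — Current: I = V / Z = 0.3352 + j0.1962 A = 0.3884∠30.3° A.
Step 7 — Complex power: S = V·I* = 9.864 - j0.05807 VA.
Step 8 — Real power: P = Re(S) = 9.864 W.
Step 9 — Reactive power: Q = Im(S) = -0.05807 VAR.
Step 10 — Apparent power: |S| = 9.865 VA.
Step 11 — Power factor: PF = P/|S| = 1 (leading).

(a) P = 9.864 W  (b) Q = -0.05807 VAR  (c) S = 9.865 VA  (d) PF = 1 (leading)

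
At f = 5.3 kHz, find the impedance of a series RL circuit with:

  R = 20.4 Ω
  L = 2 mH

Step 1 — Angular frequency: ω = 2π·f = 2π·5300 = 3.33e+04 rad/s.
Step 2 — Component impedances:
  R: Z = R = 20.4 Ω
  L: Z = jωL = j·3.33e+04·0.002 = 0 + j66.6 Ω
Step 3 — Series combination: Z_total = R + L = 20.4 + j66.6 Ω = 69.66∠73.0° Ω.

Z = 20.4 + j66.6 Ω = 69.66∠73.0° Ω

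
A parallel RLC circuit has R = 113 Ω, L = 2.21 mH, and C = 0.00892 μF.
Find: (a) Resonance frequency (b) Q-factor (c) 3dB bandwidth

Step 1 — Resonance: ω₀ = 1/√(LC) = 1/√(0.00221·8.92e-09) = 2.252e+05 rad/s.
Step 2 — f₀ = ω₀/(2π) = 3.585e+04 Hz.
Step 3 — Parallel Q: Q = R/(ω₀L) = 113/(2.252e+05·0.00221) = 0.227.
Step 4 — Bandwidth: Δω = ω₀/Q = 9.921e+05 rad/s; BW = Δω/(2π) = 1.579e+05 Hz.

(a) f₀ = 3.585e+04 Hz  (b) Q = 0.227  (c) BW = 1.579e+05 Hz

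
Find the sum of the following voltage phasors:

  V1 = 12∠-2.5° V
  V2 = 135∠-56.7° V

Step 1 — Convert each phasor to rectangular form:
  V1 = 12·(cos(-2.5°) + j·sin(-2.5°)) = 11.99 - j0.5234 V
  V2 = 135·(cos(-56.7°) + j·sin(-56.7°)) = 74.12 - j112.8 V
Step 2 — Sum components: V_total = 86.11 - j113.4 V.
Step 3 — Convert to polar: |V_total| = 142.4 V, ∠V_total = -52.8°.

V_total = 142.4∠-52.8° V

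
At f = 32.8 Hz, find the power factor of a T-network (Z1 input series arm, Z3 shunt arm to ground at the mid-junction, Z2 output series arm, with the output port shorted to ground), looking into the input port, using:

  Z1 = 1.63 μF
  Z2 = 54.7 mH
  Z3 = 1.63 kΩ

Step 1 — Angular frequency: ω = 2π·f = 2π·32.8 = 206.1 rad/s.
Step 2 — Component impedances:
  Z1: Z = 1/(jωC) = -j/(ω·C) = 0 - j2977 Ω
  Z2: Z = jωL = j·206.1·0.0547 = 0 + j11.27 Ω
  Z3: Z = R = 1630 Ω
Step 3 — With the output port shorted to ground, the output series arm Z2 runs from the junction to ground; the shunt arm Z3 also runs from the junction to ground. They appear in parallel: Z3 || Z2 = 0.07796 + j11.27 Ω.
Step 4 — Series with input arm Z1: Z_in = Z1 + (Z3 || Z2) = 0.07796 - j2966 Ω = 2966∠-90.0° Ω.
Step 5 — Power factor: PF = cos(φ) = Re(Z)/|Z| = 0.07796/2965.6 = 2.629e-05.
Step 6 — Type: Im(Z) = -2966 ⇒ leading (phase φ = -90.0°).

PF = 2.629e-05 (leading, φ = -90.0°)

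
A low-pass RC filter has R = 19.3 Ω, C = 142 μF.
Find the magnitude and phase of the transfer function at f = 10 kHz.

Step 1 — Angular frequency: ω = 2π·1e+04 = 6.283e+04 rad/s.
Step 2 — Transfer function: H(jω) = 1/(1 + jωRC).
Step 3 — Denominator: 1 + jωRC = 1 + j·6.283e+04·19.3·0.000142 = 1 + j172.2.
Step 4 — H = 3.372e-05 - j0.005807.
Step 5 — Magnitude: |H| = 0.005807 (-44.7 dB); phase: φ = -89.7°.

|H| = 0.005807 (-44.7 dB), φ = -89.7°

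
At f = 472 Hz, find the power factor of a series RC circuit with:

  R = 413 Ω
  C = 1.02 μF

Step 1 — Angular frequency: ω = 2π·f = 2π·472 = 2966 rad/s.
Step 2 — Component impedances:
  R: Z = R = 413 Ω
  C: Z = 1/(jωC) = -j/(ω·C) = 0 - j330.6 Ω
Step 3 — Series combination: Z_total = R + C = 413 - j330.6 Ω = 529∠-38.7° Ω.
Step 4 — Power factor: PF = cos(φ) = Re(Z)/|Z| = 413/529 = 0.7807.
Step 5 — Type: Im(Z) = -330.6 ⇒ leading (phase φ = -38.7°).

PF = 0.7807 (leading, φ = -38.7°)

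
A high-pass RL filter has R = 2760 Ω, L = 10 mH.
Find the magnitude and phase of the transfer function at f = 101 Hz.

Step 1 — Angular frequency: ω = 2π·101 = 634.6 rad/s.
Step 2 — Transfer function: H(jω) = jωL/(R + jωL).
Step 3 — Numerator jωL = j·6.346; denominator R + jωL = 2760 + j6.346.
Step 4 — H = 5.287e-06 + j0.002299.
Step 5 — Magnitude: |H| = 0.002299 (-52.8 dB); phase: φ = 89.9°.

|H| = 0.002299 (-52.8 dB), φ = 89.9°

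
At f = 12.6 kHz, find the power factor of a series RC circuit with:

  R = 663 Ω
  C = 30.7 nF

Step 1 — Angular frequency: ω = 2π·f = 2π·1.26e+04 = 7.917e+04 rad/s.
Step 2 — Component impedances:
  R: Z = R = 663 Ω
  C: Z = 1/(jωC) = -j/(ω·C) = 0 - j411.4 Ω
Step 3 — Series combination: Z_total = R + C = 663 - j411.4 Ω = 780.3∠-31.8° Ω.
Step 4 — Power factor: PF = cos(φ) = Re(Z)/|Z| = 663/780.3 = 0.8497.
Step 5 — Type: Im(Z) = -411.4 ⇒ leading (phase φ = -31.8°).

PF = 0.8497 (leading, φ = -31.8°)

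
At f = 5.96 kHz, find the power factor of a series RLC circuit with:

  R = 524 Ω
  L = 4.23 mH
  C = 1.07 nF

Step 1 — Angular frequency: ω = 2π·f = 2π·5960 = 3.745e+04 rad/s.
Step 2 — Component impedances:
  R: Z = R = 524 Ω
  L: Z = jωL = j·3.745e+04·0.00423 = 0 + j158.4 Ω
  C: Z = 1/(jωC) = -j/(ω·C) = 0 - j2.496e+04 Ω
Step 3 — Series combination: Z_total = R + L + C = 524 - j2.48e+04 Ω = 2.48e+04∠-88.8° Ω.
Step 4 — Power factor: PF = cos(φ) = Re(Z)/|Z| = 524/2.48e+04 = 0.02113.
Step 5 — Type: Im(Z) = -2.48e+04 ⇒ leading (phase φ = -88.8°).

PF = 0.02113 (leading, φ = -88.8°)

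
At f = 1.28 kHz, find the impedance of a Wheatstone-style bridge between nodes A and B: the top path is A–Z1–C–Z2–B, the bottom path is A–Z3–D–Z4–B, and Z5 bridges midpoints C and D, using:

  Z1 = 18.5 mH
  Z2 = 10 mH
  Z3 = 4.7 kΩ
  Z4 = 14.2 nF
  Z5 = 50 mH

Step 1 — Angular frequency: ω = 2π·f = 2π·1280 = 8042 rad/s.
Step 2 — Component impedances:
  Z1: Z = jωL = j·8042·0.0185 = 0 + j148.8 Ω
  Z2: Z = jωL = j·8042·0.01 = 0 + j80.42 Ω
  Z3: Z = R = 4700 Ω
  Z4: Z = 1/(jωC) = -j/(ω·C) = 0 - j8756 Ω
  Z5: Z = jωL = j·8042·0.05 = 0 + j402.1 Ω
Step 3 — Bridge requires nodal analysis (the Z5 bridge couples midpoints C and D, so the two paths cannot be reduced to a simple series/parallel combination). Setting node B to ground and injecting 1 A at node A, the 3-node admittance system at A, C, D solves to V_A = Z_AB = 4.401 + j229.5 Ω = 229.5∠88.9° Ω.

Z = 4.401 + j229.5 Ω = 229.5∠88.9° Ω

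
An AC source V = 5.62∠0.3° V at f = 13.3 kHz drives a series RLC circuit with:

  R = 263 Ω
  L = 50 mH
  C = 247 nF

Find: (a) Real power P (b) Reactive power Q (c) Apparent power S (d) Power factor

Step 1 — Angular frequency: ω = 2π·f = 2π·1.33e+04 = 8.357e+04 rad/s.
Step 2 — Component impedances:
  R: Z = R = 263 Ω
  L: Z = jωL = j·8.357e+04·0.05 = 0 + j4178 Ω
  C: Z = 1/(jωC) = -j/(ω·C) = 0 - j48.45 Ω
Step 3 — Series combination: Z_total = R + L + C = 263 + j4130 Ω = 4138∠86.4° Ω.
Step 4 — Source phasor: V = 5.62∠0.3° V = 5.62 + j0.02943 V.
Step 5 — Current: I = V / Z = 9.341e-05 - j0.001355 A = 0.001358∠-86.1° A.
Step 6 — Complex power: S = V·I* = 0.0004851 + j0.007617 VA.
Step 7 — Real power: P = Re(S) = 0.0004851 W.
Step 8 — Reactive power: Q = Im(S) = 0.007617 VAR.
Step 9 — Apparent power: |S| = 0.007632 VA.
Step 10 — Power factor: PF = P/|S| = 0.06355 (lagging).

(a) P = 0.0004851 W  (b) Q = 0.007617 VAR  (c) S = 0.007632 VA  (d) PF = 0.06355 (lagging)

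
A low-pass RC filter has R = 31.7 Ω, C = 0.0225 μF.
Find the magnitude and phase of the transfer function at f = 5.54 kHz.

Step 1 — Angular frequency: ω = 2π·5540 = 3.481e+04 rad/s.
Step 2 — Transfer function: H(jω) = 1/(1 + jωRC).
Step 3 — Denominator: 1 + jωRC = 1 + j·3.481e+04·31.7·2.25e-08 = 1 + j0.02483.
Step 4 — H = 0.9994 - j0.02481.
Step 5 — Magnitude: |H| = 0.9997 (-0.0 dB); phase: φ = -1.4°.

|H| = 0.9997 (-0.0 dB), φ = -1.4°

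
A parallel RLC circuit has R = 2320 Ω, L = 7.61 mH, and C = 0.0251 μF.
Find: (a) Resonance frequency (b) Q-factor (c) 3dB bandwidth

Step 1 — Resonance: ω₀ = 1/√(LC) = 1/√(0.00761·2.51e-08) = 7.236e+04 rad/s.
Step 2 — f₀ = ω₀/(2π) = 1.152e+04 Hz.
Step 3 — Parallel Q: Q = R/(ω₀L) = 2320/(7.236e+04·0.00761) = 4.213.
Step 4 — Bandwidth: Δω = ω₀/Q = 1.717e+04 rad/s; BW = Δω/(2π) = 2733 Hz.

(a) f₀ = 1.152e+04 Hz  (b) Q = 4.213  (c) BW = 2733 Hz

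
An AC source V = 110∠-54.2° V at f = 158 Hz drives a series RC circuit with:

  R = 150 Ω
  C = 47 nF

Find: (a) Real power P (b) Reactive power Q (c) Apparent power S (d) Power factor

Step 1 — Angular frequency: ω = 2π·f = 2π·158 = 992.7 rad/s.
Step 2 — Component impedances:
  R: Z = R = 150 Ω
  C: Z = 1/(jωC) = -j/(ω·C) = 0 - j2.143e+04 Ω
Step 3 — Series combination: Z_total = R + C = 150 - j2.143e+04 Ω = 2.143e+04∠-89.6° Ω.
Step 4 — Source phasor: V = 110∠-54.2° V = 64.35 - j89.22 V.
Step 5 — Current: I = V / Z = 0.004184 + j0.002973 A = 0.005132∠35.4° A.
Step 6 — Complex power: S = V·I* = 0.003951 - j0.5645 VA.
Step 7 — Real power: P = Re(S) = 0.003951 W.
Step 8 — Reactive power: Q = Im(S) = -0.5645 VAR.
Step 9 — Apparent power: |S| = 0.5646 VA.
Step 10 — Power factor: PF = P/|S| = 0.006999 (leading).

(a) P = 0.003951 W  (b) Q = -0.5645 VAR  (c) S = 0.5646 VA  (d) PF = 0.006999 (leading)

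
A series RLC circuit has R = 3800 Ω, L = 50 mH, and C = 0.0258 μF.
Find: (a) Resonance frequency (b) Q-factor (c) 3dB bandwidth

Step 1 — Resonance: ω₀ = 1/√(LC) = 1/√(0.05·2.58e-08) = 2.784e+04 rad/s.
Step 2 — f₀ = ω₀/(2π) = 4431 Hz.
Step 3 — Series Q: Q = ω₀L/R = 2.784e+04·0.05/3800 = 0.3663.
Step 4 — Bandwidth: Δω = ω₀/Q = 7.6e+04 rad/s; BW = Δω/(2π) = 1.21e+04 Hz.

(a) f₀ = 4431 Hz  (b) Q = 0.3663  (c) BW = 1.21e+04 Hz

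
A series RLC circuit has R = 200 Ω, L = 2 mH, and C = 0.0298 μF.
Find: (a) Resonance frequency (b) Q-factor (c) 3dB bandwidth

Step 1 — Resonance: ω₀ = 1/√(LC) = 1/√(0.002·2.98e-08) = 1.295e+05 rad/s.
Step 2 — f₀ = ω₀/(2π) = 2.062e+04 Hz.
Step 3 — Series Q: Q = ω₀L/R = 1.295e+05·0.002/200 = 1.295.
Step 4 — Bandwidth: Δω = ω₀/Q = 1e+05 rad/s; BW = Δω/(2π) = 1.592e+04 Hz.

(a) f₀ = 2.062e+04 Hz  (b) Q = 1.295  (c) BW = 1.592e+04 Hz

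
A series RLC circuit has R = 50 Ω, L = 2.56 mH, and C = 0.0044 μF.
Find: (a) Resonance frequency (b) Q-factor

Step 1 — Resonance condition Im(Z)=0 gives ω₀ = 1/√(LC).
Step 2 — ω₀ = 1/√(0.00256·4.4e-09) = 2.98e+05 rad/s.
Step 3 — f₀ = ω₀/(2π) = 4.742e+04 Hz.
Step 4 — Series Q: Q = ω₀L/R = 2.98e+05·0.00256/50 = 15.26.

(a) f₀ = 4.742e+04 Hz  (b) Q = 15.26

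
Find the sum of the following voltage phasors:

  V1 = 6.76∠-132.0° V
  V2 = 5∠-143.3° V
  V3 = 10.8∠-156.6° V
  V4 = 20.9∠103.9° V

Step 1 — Convert each phasor to rectangular form:
  V1 = 6.76·(cos(-132.0°) + j·sin(-132.0°)) = -4.523 - j5.024 V
  V2 = 5·(cos(-143.3°) + j·sin(-143.3°)) = -4.009 - j2.988 V
  V3 = 10.8·(cos(-156.6°) + j·sin(-156.6°)) = -9.912 - j4.289 V
  V4 = 20.9·(cos(103.9°) + j·sin(103.9°)) = -5.021 + j20.29 V
Step 2 — Sum components: V_total = -23.46 + j7.987 V.
Step 3 — Convert to polar: |V_total| = 24.79 V, ∠V_total = 161.2°.

V_total = 24.79∠161.2° V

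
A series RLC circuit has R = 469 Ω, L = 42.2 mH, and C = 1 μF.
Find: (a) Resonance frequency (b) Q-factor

Step 1 — Resonance condition Im(Z)=0 gives ω₀ = 1/√(LC).
Step 2 — ω₀ = 1/√(0.0422·1e-06) = 4868 rad/s.
Step 3 — f₀ = ω₀/(2π) = 774.8 Hz.
Step 4 — Series Q: Q = ω₀L/R = 4868·0.0422/469 = 0.438.

(a) f₀ = 774.8 Hz  (b) Q = 0.438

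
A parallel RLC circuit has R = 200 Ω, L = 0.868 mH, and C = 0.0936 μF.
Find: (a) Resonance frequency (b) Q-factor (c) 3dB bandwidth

Step 1 — Resonance: ω₀ = 1/√(LC) = 1/√(0.000868·9.36e-08) = 1.109e+05 rad/s.
Step 2 — f₀ = ω₀/(2π) = 1.766e+04 Hz.
Step 3 — Parallel Q: Q = R/(ω₀L) = 200/(1.109e+05·0.000868) = 2.077.
Step 4 — Bandwidth: Δω = ω₀/Q = 5.342e+04 rad/s; BW = Δω/(2π) = 8502 Hz.

(a) f₀ = 1.766e+04 Hz  (b) Q = 2.077  (c) BW = 8502 Hz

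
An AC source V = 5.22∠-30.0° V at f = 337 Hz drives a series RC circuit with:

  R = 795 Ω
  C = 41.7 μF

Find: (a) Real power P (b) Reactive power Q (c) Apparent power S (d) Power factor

Step 1 — Angular frequency: ω = 2π·f = 2π·337 = 2117 rad/s.
Step 2 — Component impedances:
  R: Z = R = 795 Ω
  C: Z = 1/(jωC) = -j/(ω·C) = 0 - j11.33 Ω
Step 3 — Series combination: Z_total = R + C = 795 - j11.33 Ω = 795.1∠-0.8° Ω.
Step 4 — Source phasor: V = 5.22∠-30.0° V = 4.521 - j2.61 V.
Step 5 — Current: I = V / Z = 0.005732 - j0.003201 A = 0.006565∠-29.2° A.
Step 6 — Complex power: S = V·I* = 0.03427 - j0.0004882 VA.
Step 7 — Real power: P = Re(S) = 0.03427 W.
Step 8 — Reactive power: Q = Im(S) = -0.0004882 VAR.
Step 9 — Apparent power: |S| = 0.03427 VA.
Step 10 — Power factor: PF = P/|S| = 0.9999 (leading).

(a) P = 0.03427 W  (b) Q = -0.0004882 VAR  (c) S = 0.03427 VA  (d) PF = 0.9999 (leading)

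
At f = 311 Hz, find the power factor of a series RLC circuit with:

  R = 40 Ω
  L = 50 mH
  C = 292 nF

Step 1 — Angular frequency: ω = 2π·f = 2π·311 = 1954 rad/s.
Step 2 — Component impedances:
  R: Z = R = 40 Ω
  L: Z = jωL = j·1954·0.05 = 0 + j97.7 Ω
  C: Z = 1/(jωC) = -j/(ω·C) = 0 - j1753 Ω
Step 3 — Series combination: Z_total = R + L + C = 40 - j1655 Ω = 1655∠-88.6° Ω.
Step 4 — Power factor: PF = cos(φ) = Re(Z)/|Z| = 40/1655.4 = 0.02416.
Step 5 — Type: Im(Z) = -1655 ⇒ leading (phase φ = -88.6°).

PF = 0.02416 (leading, φ = -88.6°)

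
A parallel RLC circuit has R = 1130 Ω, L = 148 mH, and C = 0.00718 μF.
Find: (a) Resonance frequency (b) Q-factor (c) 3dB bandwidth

Step 1 — Resonance: ω₀ = 1/√(LC) = 1/√(0.148·7.18e-09) = 3.068e+04 rad/s.
Step 2 — f₀ = ω₀/(2π) = 4882 Hz.
Step 3 — Parallel Q: Q = R/(ω₀L) = 1130/(3.068e+04·0.148) = 0.2489.
Step 4 — Bandwidth: Δω = ω₀/Q = 1.233e+05 rad/s; BW = Δω/(2π) = 1.962e+04 Hz.

(a) f₀ = 4882 Hz  (b) Q = 0.2489  (c) BW = 1.962e+04 Hz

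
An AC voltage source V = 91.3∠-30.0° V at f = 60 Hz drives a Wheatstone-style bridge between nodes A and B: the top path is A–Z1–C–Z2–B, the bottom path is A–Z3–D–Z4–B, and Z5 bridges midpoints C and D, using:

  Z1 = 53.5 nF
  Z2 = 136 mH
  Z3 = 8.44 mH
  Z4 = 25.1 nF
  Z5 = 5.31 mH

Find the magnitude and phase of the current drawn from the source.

Step 1 — Angular frequency: ω = 2π·f = 2π·60 = 377 rad/s.
Step 2 — Component impedances:
  Z1: Z = 1/(jωC) = -j/(ω·C) = 0 - j4.958e+04 Ω
  Z2: Z = jωL = j·377·0.136 = 0 + j51.27 Ω
  Z3: Z = jωL = j·377·0.00844 = 0 + j3.182 Ω
  Z4: Z = 1/(jωC) = -j/(ω·C) = 0 - j1.057e+05 Ω
  Z5: Z = jωL = j·377·0.00531 = 0 + j2.002 Ω
Step 3 — Bridge requires nodal analysis (the Z5 bridge couples midpoints C and D, so the two paths cannot be reduced to a simple series/parallel combination). Setting node B to ground and injecting 1 A at node A, the 3-node admittance system at A, C, D solves to V_A = Z_AB = 0 + j56.48 Ω = 56.48∠90.0° Ω.
Step 4 — Source phasor: V = 91.3∠-30.0° V = 79.07 - j45.65 V.
Step 5 — Ohm's law: I = V / Z_total = (79.07 - j45.65) / (0 + j56.48) = -0.8082 - j1.4 A.
Step 6 — Convert to polar: |I| = 1.616 A, ∠I = -120.0°.

I = 1.616∠-120.0° A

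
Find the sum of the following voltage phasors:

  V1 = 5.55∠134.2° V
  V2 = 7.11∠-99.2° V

Step 1 — Convert each phasor to rectangular form:
  V1 = 5.55·(cos(134.2°) + j·sin(134.2°)) = -3.869 + j3.979 V
  V2 = 7.11·(cos(-99.2°) + j·sin(-99.2°)) = -1.137 - j7.019 V
Step 2 — Sum components: V_total = -5.006 - j3.04 V.
Step 3 — Convert to polar: |V_total| = 5.857 V, ∠V_total = -148.7°.

V_total = 5.857∠-148.7° V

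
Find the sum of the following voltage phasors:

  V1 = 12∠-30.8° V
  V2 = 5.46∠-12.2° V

Step 1 — Convert each phasor to rectangular form:
  V1 = 12·(cos(-30.8°) + j·sin(-30.8°)) = 10.31 - j6.145 V
  V2 = 5.46·(cos(-12.2°) + j·sin(-12.2°)) = 5.337 - j1.154 V
Step 2 — Sum components: V_total = 15.64 - j7.298 V.
Step 3 — Convert to polar: |V_total| = 17.26 V, ∠V_total = -25.0°.

V_total = 17.26∠-25.0° V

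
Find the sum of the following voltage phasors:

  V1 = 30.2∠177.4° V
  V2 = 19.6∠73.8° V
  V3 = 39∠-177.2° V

Step 1 — Convert each phasor to rectangular form:
  V1 = 30.2·(cos(177.4°) + j·sin(177.4°)) = -30.17 + j1.37 V
  V2 = 19.6·(cos(73.8°) + j·sin(73.8°)) = 5.468 + j18.82 V
  V3 = 39·(cos(-177.2°) + j·sin(-177.2°)) = -38.95 - j1.905 V
Step 2 — Sum components: V_total = -63.65 + j18.29 V.
Step 3 — Convert to polar: |V_total| = 66.23 V, ∠V_total = 164.0°.

V_total = 66.23∠164.0° V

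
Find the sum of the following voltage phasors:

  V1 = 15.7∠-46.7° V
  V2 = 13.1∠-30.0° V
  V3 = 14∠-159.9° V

Step 1 — Convert each phasor to rectangular form:
  V1 = 15.7·(cos(-46.7°) + j·sin(-46.7°)) = 10.77 - j11.43 V
  V2 = 13.1·(cos(-30.0°) + j·sin(-30.0°)) = 11.34 - j6.55 V
  V3 = 14·(cos(-159.9°) + j·sin(-159.9°)) = -13.15 - j4.811 V
Step 2 — Sum components: V_total = 8.965 - j22.79 V.
Step 3 — Convert to polar: |V_total| = 24.49 V, ∠V_total = -68.5°.

V_total = 24.49∠-68.5° V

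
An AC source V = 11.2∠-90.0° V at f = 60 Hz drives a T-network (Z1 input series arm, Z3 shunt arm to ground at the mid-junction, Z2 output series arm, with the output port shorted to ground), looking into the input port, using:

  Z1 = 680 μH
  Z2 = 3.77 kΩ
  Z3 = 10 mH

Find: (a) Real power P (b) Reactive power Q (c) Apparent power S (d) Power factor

Step 1 — Angular frequency: ω = 2π·f = 2π·60 = 377 rad/s.
Step 2 — Component impedances:
  Z1: Z = jωL = j·377·0.00068 = 0 + j0.2564 Ω
  Z2: Z = R = 3770 Ω
  Z3: Z = jωL = j·377·0.01 = 0 + j3.77 Ω
Step 3 — With the output port shorted to ground, the output series arm Z2 runs from the junction to ground; the shunt arm Z3 also runs from the junction to ground. They appear in parallel: Z3 || Z2 = 0.00377 + j3.77 Ω.
Step 4 — Series with input arm Z1: Z_in = Z1 + (Z3 || Z2) = 0.00377 + j4.026 Ω = 4.026∠89.9° Ω.
Step 5 — Source phasor: V = 11.2∠-90.0° V = 0 - j11.2 V.
Step 6 — Current: I = V / Z = -2.782 - j0.002605 A = 2.782∠-179.9° A.
Step 7 — Complex power: S = V·I* = 0.02917 + j31.16 VA.
Step 8 — Real power: P = Re(S) = 0.02917 W.
Step 9 — Reactive power: Q = Im(S) = 31.16 VAR.
Step 10 — Apparent power: |S| = 31.16 VA.
Step 11 — Power factor: PF = P/|S| = 0.0009363 (lagging).

(a) P = 0.02917 W  (b) Q = 31.16 VAR  (c) S = 31.16 VA  (d) PF = 0.0009363 (lagging)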